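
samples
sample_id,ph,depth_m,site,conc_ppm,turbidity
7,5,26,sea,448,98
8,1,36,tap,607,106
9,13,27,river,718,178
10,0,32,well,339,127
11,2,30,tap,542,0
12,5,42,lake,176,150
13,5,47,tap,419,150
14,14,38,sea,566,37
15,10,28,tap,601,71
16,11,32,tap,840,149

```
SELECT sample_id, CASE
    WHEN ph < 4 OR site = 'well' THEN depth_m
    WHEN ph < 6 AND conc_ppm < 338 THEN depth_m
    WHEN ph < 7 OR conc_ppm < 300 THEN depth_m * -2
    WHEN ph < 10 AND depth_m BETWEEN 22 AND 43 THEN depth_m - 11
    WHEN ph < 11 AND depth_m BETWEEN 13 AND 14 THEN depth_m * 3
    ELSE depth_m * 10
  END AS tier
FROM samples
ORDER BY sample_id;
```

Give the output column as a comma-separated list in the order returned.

-52, 36, 270, 32, 30, 42, -94, 380, 280, 320

sample_id=7: ph < 7 OR conc_ppm < 300 → -52
sample_id=8: ph < 4 OR site = 'well' → 36
sample_id=9: ELSE → 270
sample_id=10: ph < 4 OR site = 'well' → 32
sample_id=11: ph < 4 OR site = 'well' → 30
sample_id=12: ph < 6 AND conc_ppm < 338 → 42
sample_id=13: ph < 7 OR conc_ppm < 300 → -94
sample_id=14: ELSE → 380
sample_id=15: ELSE → 280
sample_id=16: ELSE → 320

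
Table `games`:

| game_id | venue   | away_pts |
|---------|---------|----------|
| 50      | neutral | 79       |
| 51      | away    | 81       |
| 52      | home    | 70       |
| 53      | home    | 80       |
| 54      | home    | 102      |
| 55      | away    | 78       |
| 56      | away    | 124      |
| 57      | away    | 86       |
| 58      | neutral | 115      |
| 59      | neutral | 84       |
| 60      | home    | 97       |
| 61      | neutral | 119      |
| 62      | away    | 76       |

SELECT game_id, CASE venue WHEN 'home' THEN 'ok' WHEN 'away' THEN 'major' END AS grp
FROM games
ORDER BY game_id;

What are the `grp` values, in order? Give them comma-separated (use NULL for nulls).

game_id=50: (no match → NULL) → NULL
game_id=51: venue='away' → major
game_id=52: venue='home' → ok
game_id=53: venue='home' → ok
game_id=54: venue='home' → ok
game_id=55: venue='away' → major
game_id=56: venue='away' → major
game_id=57: venue='away' → major
game_id=58: (no match → NULL) → NULL
game_id=59: (no match → NULL) → NULL
game_id=60: venue='home' → ok
game_id=61: (no match → NULL) → NULL
game_id=62: venue='away' → major

NULL, major, ok, ok, ok, major, major, major, NULL, NULL, ok, NULL, major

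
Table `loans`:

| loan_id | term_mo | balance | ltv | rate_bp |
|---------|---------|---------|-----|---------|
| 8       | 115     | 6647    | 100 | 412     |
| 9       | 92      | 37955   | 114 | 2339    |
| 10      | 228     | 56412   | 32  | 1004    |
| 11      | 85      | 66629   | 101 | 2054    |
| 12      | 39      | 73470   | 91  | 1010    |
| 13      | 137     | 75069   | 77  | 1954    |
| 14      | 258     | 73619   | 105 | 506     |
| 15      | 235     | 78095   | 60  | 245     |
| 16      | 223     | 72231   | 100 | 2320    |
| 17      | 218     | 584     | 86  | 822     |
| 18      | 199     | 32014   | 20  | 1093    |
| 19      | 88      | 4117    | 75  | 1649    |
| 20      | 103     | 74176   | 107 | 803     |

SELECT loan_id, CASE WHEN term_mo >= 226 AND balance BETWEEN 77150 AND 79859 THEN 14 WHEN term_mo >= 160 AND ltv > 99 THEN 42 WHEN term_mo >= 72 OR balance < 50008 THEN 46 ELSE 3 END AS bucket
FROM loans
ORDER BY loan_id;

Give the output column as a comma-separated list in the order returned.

46, 46, 46, 46, 3, 46, 42, 14, 42, 46, 46, 46, 46

loan_id=8: term_mo >= 72 OR balance < 50008 → 46
loan_id=9: term_mo >= 72 OR balance < 50008 → 46
loan_id=10: term_mo >= 72 OR balance < 50008 → 46
loan_id=11: term_mo >= 72 OR balance < 50008 → 46
loan_id=12: ELSE → 3
loan_id=13: term_mo >= 72 OR balance < 50008 → 46
loan_id=14: term_mo >= 160 AND ltv > 99 → 42
loan_id=15: term_mo >= 226 AND balance BETWEEN 77150 AND 79859 → 14
loan_id=16: term_mo >= 160 AND ltv > 99 → 42
loan_id=17: term_mo >= 72 OR balance < 50008 → 46
loan_id=18: term_mo >= 72 OR balance < 50008 → 46
loan_id=19: term_mo >= 72 OR balance < 50008 → 46
loan_id=20: term_mo >= 72 OR balance < 50008 → 46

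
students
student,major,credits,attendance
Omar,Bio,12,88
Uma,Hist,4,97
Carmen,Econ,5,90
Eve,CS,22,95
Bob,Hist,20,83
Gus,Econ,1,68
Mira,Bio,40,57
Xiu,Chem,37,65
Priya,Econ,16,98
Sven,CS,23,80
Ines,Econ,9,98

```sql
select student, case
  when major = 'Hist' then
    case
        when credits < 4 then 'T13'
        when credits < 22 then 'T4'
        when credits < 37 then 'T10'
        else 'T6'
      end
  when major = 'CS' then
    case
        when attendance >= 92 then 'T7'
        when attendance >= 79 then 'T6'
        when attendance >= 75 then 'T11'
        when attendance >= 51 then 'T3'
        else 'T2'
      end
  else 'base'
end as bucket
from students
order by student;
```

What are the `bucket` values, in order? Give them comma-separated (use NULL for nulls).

T4, base, T7, base, base, base, base, base, T6, T4, base

student=Bob: major='Hist' → inner[credits < 22] → T4
student=Carmen: major='Econ' → outer ELSE → base
student=Eve: major='CS' → inner[attendance >= 92] → T7
student=Gus: major='Econ' → outer ELSE → base
student=Ines: major='Econ' → outer ELSE → base
student=Mira: major='Bio' → outer ELSE → base
student=Omar: major='Bio' → outer ELSE → base
student=Priya: major='Econ' → outer ELSE → base
student=Sven: major='CS' → inner[attendance >= 79] → T6
student=Uma: major='Hist' → inner[credits < 22] → T4
student=Xiu: major='Chem' → outer ELSE → base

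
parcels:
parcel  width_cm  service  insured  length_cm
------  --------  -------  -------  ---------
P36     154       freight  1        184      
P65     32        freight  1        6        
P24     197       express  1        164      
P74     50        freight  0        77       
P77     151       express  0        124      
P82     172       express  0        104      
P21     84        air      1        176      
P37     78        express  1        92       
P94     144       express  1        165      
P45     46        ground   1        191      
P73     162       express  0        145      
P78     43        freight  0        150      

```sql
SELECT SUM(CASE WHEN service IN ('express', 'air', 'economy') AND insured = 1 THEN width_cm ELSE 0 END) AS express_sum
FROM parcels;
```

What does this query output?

503

parcel=P36: ✗
parcel=P65: ✗
parcel=P24: ✓ → 197
parcel=P74: ✗
parcel=P77: ✗
parcel=P82: ✗
parcel=P21: ✓ → 84
parcel=P37: ✓ → 78
parcel=P94: ✓ → 144
parcel=P45: ✗
parcel=P73: ✗
parcel=P78: ✗
express_sum = 197 + 84 + 78 + 144 = 503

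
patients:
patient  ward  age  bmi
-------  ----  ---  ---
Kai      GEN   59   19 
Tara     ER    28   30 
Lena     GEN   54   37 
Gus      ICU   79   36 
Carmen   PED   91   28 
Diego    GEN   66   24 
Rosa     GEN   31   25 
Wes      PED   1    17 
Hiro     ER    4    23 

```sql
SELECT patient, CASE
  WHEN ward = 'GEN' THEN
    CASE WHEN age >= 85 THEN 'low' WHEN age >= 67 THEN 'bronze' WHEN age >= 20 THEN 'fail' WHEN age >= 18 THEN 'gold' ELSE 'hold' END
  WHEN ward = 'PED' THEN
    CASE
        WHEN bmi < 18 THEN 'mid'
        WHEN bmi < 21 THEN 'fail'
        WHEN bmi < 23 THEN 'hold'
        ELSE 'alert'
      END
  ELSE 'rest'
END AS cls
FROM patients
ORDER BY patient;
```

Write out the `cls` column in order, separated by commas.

patient=Carmen: ward='PED' → inner[ELSE] → alert
patient=Diego: ward='GEN' → inner[age >= 20] → fail
patient=Gus: ward='ICU' → outer ELSE → rest
patient=Hiro: ward='ER' → outer ELSE → rest
patient=Kai: ward='GEN' → inner[age >= 20] → fail
patient=Lena: ward='GEN' → inner[age >= 20] → fail
patient=Rosa: ward='GEN' → inner[age >= 20] → fail
patient=Tara: ward='ER' → outer ELSE → rest
patient=Wes: ward='PED' → inner[bmi < 18] → mid

alert, fail, rest, rest, fail, fail, fail, rest, mid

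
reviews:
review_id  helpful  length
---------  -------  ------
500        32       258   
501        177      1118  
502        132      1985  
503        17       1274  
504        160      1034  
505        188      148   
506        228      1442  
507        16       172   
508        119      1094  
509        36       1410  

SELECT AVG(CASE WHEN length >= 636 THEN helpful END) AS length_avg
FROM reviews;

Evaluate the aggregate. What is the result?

124.1428571429

review_id=500: ✗
review_id=501: ✓ → 177
review_id=502: ✓ → 132
review_id=503: ✓ → 17
review_id=504: ✓ → 160
review_id=505: ✗
review_id=506: ✓ → 228
review_id=507: ✗
review_id=508: ✓ → 119
review_id=509: ✓ → 36
length_avg = (177 + 132 + 17 + 160 + 228 + 119 + 36) / 7 = 124.1428571429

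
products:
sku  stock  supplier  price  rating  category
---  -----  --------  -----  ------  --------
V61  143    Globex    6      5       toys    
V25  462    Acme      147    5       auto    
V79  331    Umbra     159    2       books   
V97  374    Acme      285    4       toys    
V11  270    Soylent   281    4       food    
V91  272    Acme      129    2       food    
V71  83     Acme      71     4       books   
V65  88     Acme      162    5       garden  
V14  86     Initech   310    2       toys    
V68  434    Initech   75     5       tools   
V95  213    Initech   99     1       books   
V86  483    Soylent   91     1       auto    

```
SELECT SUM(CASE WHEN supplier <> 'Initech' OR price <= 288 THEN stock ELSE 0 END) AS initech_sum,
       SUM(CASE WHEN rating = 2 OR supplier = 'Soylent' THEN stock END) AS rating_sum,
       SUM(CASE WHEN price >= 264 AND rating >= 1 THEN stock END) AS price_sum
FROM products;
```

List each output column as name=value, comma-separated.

[initech_sum: supplier <> 'Initech' OR price <= 288]
sku=V61: ✓ → 143
sku=V25: ✓ → 462
sku=V79: ✓ → 331
sku=V97: ✓ → 374
sku=V11: ✓ → 270
sku=V91: ✓ → 272
sku=V71: ✓ → 83
sku=V65: ✓ → 88
sku=V14: ✗
sku=V68: ✓ → 434
sku=V95: ✓ → 213
sku=V86: ✓ → 483
initech_sum = 143 + 462 + 331 + 374 + 270 + 272 + 83 + 88 + 434 + 213 + 483 = 3153
—
[rating_sum: rating = 2 OR supplier = 'Soylent']
sku=V61: ✗
sku=V25: ✗
sku=V79: ✓ → 331
sku=V97: ✗
sku=V11: ✓ → 270
sku=V91: ✓ → 272
sku=V71: ✗
sku=V65: ✗
sku=V14: ✓ → 86
sku=V68: ✗
sku=V95: ✗
sku=V86: ✓ → 483
rating_sum = 331 + 270 + 272 + 86 + 483 = 1442
—
[price_sum: price >= 264 AND rating >= 1]
sku=V61: ✗
sku=V25: ✗
sku=V79: ✗
sku=V97: ✓ → 374
sku=V11: ✓ → 270
sku=V91: ✗
sku=V71: ✗
sku=V65: ✗
sku=V14: ✓ → 86
sku=V68: ✗
sku=V95: ✗
sku=V86: ✗
price_sum = 374 + 270 + 86 = 730

initech_sum=3153, rating_sum=1442, price_sum=730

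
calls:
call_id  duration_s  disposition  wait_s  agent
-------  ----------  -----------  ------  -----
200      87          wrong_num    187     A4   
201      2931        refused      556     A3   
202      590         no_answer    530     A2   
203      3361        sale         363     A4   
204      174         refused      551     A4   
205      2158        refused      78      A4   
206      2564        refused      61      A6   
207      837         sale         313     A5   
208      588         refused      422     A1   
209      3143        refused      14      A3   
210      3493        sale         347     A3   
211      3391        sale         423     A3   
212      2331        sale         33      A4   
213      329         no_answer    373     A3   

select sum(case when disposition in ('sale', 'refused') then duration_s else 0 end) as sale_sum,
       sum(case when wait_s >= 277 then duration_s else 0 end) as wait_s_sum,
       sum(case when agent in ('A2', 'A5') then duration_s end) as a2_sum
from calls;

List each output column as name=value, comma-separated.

[sale_sum: disposition in ('sale', 'refused')]
call_id=200: ✗
call_id=201: ✓ → 2931
call_id=202: ✗
call_id=203: ✓ → 3361
call_id=204: ✓ → 174
call_id=205: ✓ → 2158
call_id=206: ✓ → 2564
call_id=207: ✓ → 837
call_id=208: ✓ → 588
call_id=209: ✓ → 3143
call_id=210: ✓ → 3493
call_id=211: ✓ → 3391
call_id=212: ✓ → 2331
call_id=213: ✗
sale_sum = 2931 + 3361 + 174 + 2158 + 2564 + 837 + 588 + 3143 + 3493 + 3391 + 2331 = 24971
—
[wait_s_sum: wait_s >= 277]
call_id=200: ✗
call_id=201: ✓ → 2931
call_id=202: ✓ → 590
call_id=203: ✓ → 3361
call_id=204: ✓ → 174
call_id=205: ✗
call_id=206: ✗
call_id=207: ✓ → 837
call_id=208: ✓ → 588
call_id=209: ✗
call_id=210: ✓ → 3493
call_id=211: ✓ → 3391
call_id=212: ✗
call_id=213: ✓ → 329
wait_s_sum = 2931 + 590 + 3361 + 174 + 837 + 588 + 3493 + 3391 + 329 = 15694
—
[a2_sum: agent in ('A2', 'A5')]
call_id=200: ✗
call_id=201: ✗
call_id=202: ✓ → 590
call_id=203: ✗
call_id=204: ✗
call_id=205: ✗
call_id=206: ✗
call_id=207: ✓ → 837
call_id=208: ✗
call_id=209: ✗
call_id=210: ✗
call_id=211: ✗
call_id=212: ✗
call_id=213: ✗
a2_sum = 590 + 837 = 1427

sale_sum=24971, wait_s_sum=15694, a2_sum=1427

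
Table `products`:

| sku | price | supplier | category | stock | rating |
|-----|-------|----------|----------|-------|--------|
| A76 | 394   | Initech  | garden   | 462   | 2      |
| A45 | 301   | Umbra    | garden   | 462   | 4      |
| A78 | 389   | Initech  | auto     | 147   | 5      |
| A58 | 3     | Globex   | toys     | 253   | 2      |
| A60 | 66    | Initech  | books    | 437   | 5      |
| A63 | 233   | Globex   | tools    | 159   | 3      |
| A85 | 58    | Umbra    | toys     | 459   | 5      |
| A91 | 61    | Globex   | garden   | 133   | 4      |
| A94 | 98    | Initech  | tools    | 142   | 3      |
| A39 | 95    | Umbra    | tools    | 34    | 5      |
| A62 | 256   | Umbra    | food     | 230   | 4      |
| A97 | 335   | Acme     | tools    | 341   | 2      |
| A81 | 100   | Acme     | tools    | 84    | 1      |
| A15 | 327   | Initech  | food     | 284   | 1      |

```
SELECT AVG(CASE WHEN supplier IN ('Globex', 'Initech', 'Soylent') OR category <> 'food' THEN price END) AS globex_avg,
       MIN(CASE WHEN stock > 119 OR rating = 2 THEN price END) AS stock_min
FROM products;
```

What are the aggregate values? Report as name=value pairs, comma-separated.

[globex_avg: supplier IN ('Globex', 'Initech', 'Soylent') OR category <> 'food']
sku=A76: ✓ → 394
sku=A45: ✓ → 301
sku=A78: ✓ → 389
sku=A58: ✓ → 3
sku=A60: ✓ → 66
sku=A63: ✓ → 233
sku=A85: ✓ → 58
sku=A91: ✓ → 61
sku=A94: ✓ → 98
sku=A39: ✓ → 95
sku=A62: ✗
sku=A97: ✓ → 335
sku=A81: ✓ → 100
sku=A15: ✓ → 327
globex_avg = (394 + 301 + 389 + 3 + 66 + 233 + 58 + 61 + 98 + 95 + 335 + 100 + 327) / 13 = 189.2307692308
—
[stock_min: stock > 119 OR rating = 2]
sku=A76: ✓ → 394
sku=A45: ✓ → 301
sku=A78: ✓ → 389
sku=A58: ✓ → 3
sku=A60: ✓ → 66
sku=A63: ✓ → 233
sku=A85: ✓ → 58
sku=A91: ✓ → 61
sku=A94: ✓ → 98
sku=A39: ✗
sku=A62: ✓ → 256
sku=A97: ✓ → 335
sku=A81: ✗
sku=A15: ✓ → 327
stock_min = MIN(394, 301, 389, 3, 66, 233, 58, 61, 98, 256, 335, 327) = 3

globex_avg=189.2307692308, stock_min=3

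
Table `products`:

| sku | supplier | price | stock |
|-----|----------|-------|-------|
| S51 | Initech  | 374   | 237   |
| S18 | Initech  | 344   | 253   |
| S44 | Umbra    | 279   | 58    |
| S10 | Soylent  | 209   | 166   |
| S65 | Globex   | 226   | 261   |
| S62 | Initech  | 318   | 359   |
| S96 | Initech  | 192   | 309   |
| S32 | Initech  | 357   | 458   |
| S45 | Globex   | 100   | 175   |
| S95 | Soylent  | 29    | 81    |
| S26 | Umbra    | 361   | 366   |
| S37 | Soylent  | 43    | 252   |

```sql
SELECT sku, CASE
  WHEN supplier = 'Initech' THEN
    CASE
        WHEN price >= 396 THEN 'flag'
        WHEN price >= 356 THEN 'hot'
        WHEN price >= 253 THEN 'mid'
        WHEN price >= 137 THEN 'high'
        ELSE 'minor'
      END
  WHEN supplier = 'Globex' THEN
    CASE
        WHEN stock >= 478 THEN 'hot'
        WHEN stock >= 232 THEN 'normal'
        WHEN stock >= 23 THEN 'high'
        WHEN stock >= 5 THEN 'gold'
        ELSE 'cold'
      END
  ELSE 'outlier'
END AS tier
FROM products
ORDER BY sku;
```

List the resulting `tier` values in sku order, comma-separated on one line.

outlier, mid, outlier, hot, outlier, outlier, high, hot, mid, normal, outlier, high

sku=S10: supplier='Soylent' → outer ELSE → outlier
sku=S18: supplier='Initech' → inner[price >= 253] → mid
sku=S26: supplier='Umbra' → outer ELSE → outlier
sku=S32: supplier='Initech' → inner[price >= 356] → hot
sku=S37: supplier='Soylent' → outer ELSE → outlier
sku=S44: supplier='Umbra' → outer ELSE → outlier
sku=S45: supplier='Globex' → inner[stock >= 23] → high
sku=S51: supplier='Initech' → inner[price >= 356] → hot
sku=S62: supplier='Initech' → inner[price >= 253] → mid
sku=S65: supplier='Globex' → inner[stock >= 232] → normal
sku=S95: supplier='Soylent' → outer ELSE → outlier
sku=S96: supplier='Initech' → inner[price >= 137] → high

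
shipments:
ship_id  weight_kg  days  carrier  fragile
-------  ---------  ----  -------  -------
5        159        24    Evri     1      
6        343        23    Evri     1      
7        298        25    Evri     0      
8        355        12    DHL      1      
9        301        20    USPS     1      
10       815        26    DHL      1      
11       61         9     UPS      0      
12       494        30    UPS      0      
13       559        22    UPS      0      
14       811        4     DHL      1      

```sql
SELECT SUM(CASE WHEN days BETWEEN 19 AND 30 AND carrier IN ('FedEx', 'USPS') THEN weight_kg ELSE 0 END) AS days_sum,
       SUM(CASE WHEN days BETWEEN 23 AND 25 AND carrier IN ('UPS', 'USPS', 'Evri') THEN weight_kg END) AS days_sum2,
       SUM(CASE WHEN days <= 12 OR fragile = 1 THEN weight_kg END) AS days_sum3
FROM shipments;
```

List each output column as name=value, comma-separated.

days_sum=301, days_sum2=800, days_sum3=2845

[days_sum: days BETWEEN 19 AND 30 AND carrier IN ('FedEx', 'USPS')]
ship_id=5: ✗
ship_id=6: ✗
ship_id=7: ✗
ship_id=8: ✗
ship_id=9: ✓ → 301
ship_id=10: ✗
ship_id=11: ✗
ship_id=12: ✗
ship_id=13: ✗
ship_id=14: ✗
days_sum = 301
—
[days_sum2: days BETWEEN 23 AND 25 AND carrier IN ('UPS', 'USPS', 'Evri')]
ship_id=5: ✓ → 159
ship_id=6: ✓ → 343
ship_id=7: ✓ → 298
ship_id=8: ✗
ship_id=9: ✗
ship_id=10: ✗
ship_id=11: ✗
ship_id=12: ✗
ship_id=13: ✗
ship_id=14: ✗
days_sum2 = 159 + 343 + 298 = 800
—
[days_sum3: days <= 12 OR fragile = 1]
ship_id=5: ✓ → 159
ship_id=6: ✓ → 343
ship_id=7: ✗
ship_id=8: ✓ → 355
ship_id=9: ✓ → 301
ship_id=10: ✓ → 815
ship_id=11: ✓ → 61
ship_id=12: ✗
ship_id=13: ✗
ship_id=14: ✓ → 811
days_sum3 = 159 + 343 + 355 + 301 + 815 + 61 + 811 = 2845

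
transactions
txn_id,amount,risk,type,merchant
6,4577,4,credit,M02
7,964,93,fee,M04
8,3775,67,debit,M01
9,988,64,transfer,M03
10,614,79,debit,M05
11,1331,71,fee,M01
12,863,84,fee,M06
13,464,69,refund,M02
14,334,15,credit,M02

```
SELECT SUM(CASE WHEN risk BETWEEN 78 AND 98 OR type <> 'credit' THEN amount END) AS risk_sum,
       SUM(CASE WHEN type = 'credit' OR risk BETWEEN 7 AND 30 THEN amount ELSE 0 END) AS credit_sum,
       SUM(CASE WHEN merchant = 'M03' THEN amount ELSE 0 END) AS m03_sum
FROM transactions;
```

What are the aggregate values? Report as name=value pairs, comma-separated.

risk_sum=8999, credit_sum=4911, m03_sum=988

[risk_sum: risk BETWEEN 78 AND 98 OR type <> 'credit']
txn_id=6: ✗
txn_id=7: ✓ → 964
txn_id=8: ✓ → 3775
txn_id=9: ✓ → 988
txn_id=10: ✓ → 614
txn_id=11: ✓ → 1331
txn_id=12: ✓ → 863
txn_id=13: ✓ → 464
txn_id=14: ✗
risk_sum = 964 + 3775 + 988 + 614 + 1331 + 863 + 464 = 8999
—
[credit_sum: type = 'credit' OR risk BETWEEN 7 AND 30]
txn_id=6: ✓ → 4577
txn_id=7: ✗
txn_id=8: ✗
txn_id=9: ✗
txn_id=10: ✗
txn_id=11: ✗
txn_id=12: ✗
txn_id=13: ✗
txn_id=14: ✓ → 334
credit_sum = 4577 + 334 = 4911
—
[m03_sum: merchant = 'M03']
txn_id=6: ✗
txn_id=7: ✗
txn_id=8: ✗
txn_id=9: ✓ → 988
txn_id=10: ✗
txn_id=11: ✗
txn_id=12: ✗
txn_id=13: ✗
txn_id=14: ✗
m03_sum = 988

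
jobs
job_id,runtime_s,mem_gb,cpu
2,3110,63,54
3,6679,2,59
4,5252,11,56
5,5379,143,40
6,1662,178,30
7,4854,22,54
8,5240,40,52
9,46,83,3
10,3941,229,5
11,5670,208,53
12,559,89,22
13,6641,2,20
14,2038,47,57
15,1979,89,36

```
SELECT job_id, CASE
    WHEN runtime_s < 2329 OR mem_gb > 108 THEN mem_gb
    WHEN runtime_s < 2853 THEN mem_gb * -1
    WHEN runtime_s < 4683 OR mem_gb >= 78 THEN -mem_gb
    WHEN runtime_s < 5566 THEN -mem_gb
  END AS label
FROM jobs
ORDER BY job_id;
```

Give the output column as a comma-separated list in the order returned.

-63, NULL, -11, 143, 178, -22, -40, 83, 229, 208, 89, NULL, 47, 89

job_id=2: runtime_s < 4683 OR mem_gb >= 78 → -63
job_id=3: (no match → NULL) → NULL
job_id=4: runtime_s < 5566 → -11
job_id=5: runtime_s < 2329 OR mem_gb > 108 → 143
job_id=6: runtime_s < 2329 OR mem_gb > 108 → 178
job_id=7: runtime_s < 5566 → -22
job_id=8: runtime_s < 5566 → -40
job_id=9: runtime_s < 2329 OR mem_gb > 108 → 83
job_id=10: runtime_s < 2329 OR mem_gb > 108 → 229
job_id=11: runtime_s < 2329 OR mem_gb > 108 → 208
job_id=12: runtime_s < 2329 OR mem_gb > 108 → 89
job_id=13: (no match → NULL) → NULL
job_id=14: runtime_s < 2329 OR mem_gb > 108 → 47
job_id=15: runtime_s < 2329 OR mem_gb > 108 → 89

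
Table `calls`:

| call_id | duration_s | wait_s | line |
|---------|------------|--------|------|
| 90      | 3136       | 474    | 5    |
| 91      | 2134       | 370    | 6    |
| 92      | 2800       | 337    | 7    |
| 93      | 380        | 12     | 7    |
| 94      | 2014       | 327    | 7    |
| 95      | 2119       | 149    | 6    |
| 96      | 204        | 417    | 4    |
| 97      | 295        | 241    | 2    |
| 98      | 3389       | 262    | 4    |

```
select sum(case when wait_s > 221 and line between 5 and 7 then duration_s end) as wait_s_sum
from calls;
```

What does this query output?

10084

call_id=90: ✓ → 3136
call_id=91: ✓ → 2134
call_id=92: ✓ → 2800
call_id=93: ✗
call_id=94: ✓ → 2014
call_id=95: ✗
call_id=96: ✗
call_id=97: ✗
call_id=98: ✗
wait_s_sum = 3136 + 2134 + 2800 + 2014 = 10084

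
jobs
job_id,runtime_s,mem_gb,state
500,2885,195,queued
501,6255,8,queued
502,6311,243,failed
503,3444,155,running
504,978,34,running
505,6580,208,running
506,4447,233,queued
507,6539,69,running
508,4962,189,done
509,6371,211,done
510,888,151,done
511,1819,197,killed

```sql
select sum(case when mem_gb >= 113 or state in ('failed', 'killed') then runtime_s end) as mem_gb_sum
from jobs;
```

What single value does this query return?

job_id=500: ✓ → 2885
job_id=501: ✗
job_id=502: ✓ → 6311
job_id=503: ✓ → 3444
job_id=504: ✗
job_id=505: ✓ → 6580
job_id=506: ✓ → 4447
job_id=507: ✗
job_id=508: ✓ → 4962
job_id=509: ✓ → 6371
job_id=510: ✓ → 888
job_id=511: ✓ → 1819
mem_gb_sum = 2885 + 6311 + 3444 + 6580 + 4447 + 4962 + 6371 + 888 + 1819 = 37707

37707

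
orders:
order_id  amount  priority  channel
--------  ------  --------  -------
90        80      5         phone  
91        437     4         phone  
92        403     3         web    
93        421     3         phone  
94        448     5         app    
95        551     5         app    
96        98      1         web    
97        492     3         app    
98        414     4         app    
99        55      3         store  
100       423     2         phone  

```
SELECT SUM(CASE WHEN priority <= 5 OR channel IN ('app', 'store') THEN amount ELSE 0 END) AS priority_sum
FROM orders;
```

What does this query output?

3822

order_id=90: ✓ → 80
order_id=91: ✓ → 437
order_id=92: ✓ → 403
order_id=93: ✓ → 421
order_id=94: ✓ → 448
order_id=95: ✓ → 551
order_id=96: ✓ → 98
order_id=97: ✓ → 492
order_id=98: ✓ → 414
order_id=99: ✓ → 55
order_id=100: ✓ → 423
priority_sum = 80 + 437 + 403 + 421 + 448 + 551 + 98 + 492 + 414 + 55 + 423 = 3822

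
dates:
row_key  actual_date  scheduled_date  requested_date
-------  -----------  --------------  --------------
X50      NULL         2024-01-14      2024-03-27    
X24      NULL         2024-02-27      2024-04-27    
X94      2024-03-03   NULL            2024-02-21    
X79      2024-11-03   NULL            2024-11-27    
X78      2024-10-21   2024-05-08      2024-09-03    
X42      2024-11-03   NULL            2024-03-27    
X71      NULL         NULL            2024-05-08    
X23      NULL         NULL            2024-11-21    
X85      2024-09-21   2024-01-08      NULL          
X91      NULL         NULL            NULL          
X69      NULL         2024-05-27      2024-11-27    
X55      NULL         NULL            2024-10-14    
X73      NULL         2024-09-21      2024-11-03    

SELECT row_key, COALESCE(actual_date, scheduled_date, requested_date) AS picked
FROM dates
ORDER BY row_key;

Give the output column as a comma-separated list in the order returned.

2024-11-21, 2024-02-27, 2024-11-03, 2024-01-14, 2024-10-14, 2024-05-27, 2024-05-08, 2024-09-21, 2024-10-21, 2024-11-03, 2024-09-21, NULL, 2024-03-03

row_key=X23: actual_date=NULL, scheduled_date=NULL, requested_date=2024-11-21 → 2024-11-21
row_key=X24: actual_date=NULL, scheduled_date=2024-02-27 → 2024-02-27
row_key=X42: actual_date=2024-11-03 → 2024-11-03
row_key=X50: actual_date=NULL, scheduled_date=2024-01-14 → 2024-01-14
row_key=X55: actual_date=NULL, scheduled_date=NULL, requested_date=2024-10-14 → 2024-10-14
row_key=X69: actual_date=NULL, scheduled_date=2024-05-27 → 2024-05-27
row_key=X71: actual_date=NULL, scheduled_date=NULL, requested_date=2024-05-08 → 2024-05-08
row_key=X73: actual_date=NULL, scheduled_date=2024-09-21 → 2024-09-21
row_key=X78: actual_date=2024-10-21 → 2024-10-21
row_key=X79: actual_date=2024-11-03 → 2024-11-03
row_key=X85: actual_date=2024-09-21 → 2024-09-21
row_key=X91: actual_date=NULL, scheduled_date=NULL, requested_date=NULL (all NULL) → NULL
row_key=X94: actual_date=2024-03-03 → 2024-03-03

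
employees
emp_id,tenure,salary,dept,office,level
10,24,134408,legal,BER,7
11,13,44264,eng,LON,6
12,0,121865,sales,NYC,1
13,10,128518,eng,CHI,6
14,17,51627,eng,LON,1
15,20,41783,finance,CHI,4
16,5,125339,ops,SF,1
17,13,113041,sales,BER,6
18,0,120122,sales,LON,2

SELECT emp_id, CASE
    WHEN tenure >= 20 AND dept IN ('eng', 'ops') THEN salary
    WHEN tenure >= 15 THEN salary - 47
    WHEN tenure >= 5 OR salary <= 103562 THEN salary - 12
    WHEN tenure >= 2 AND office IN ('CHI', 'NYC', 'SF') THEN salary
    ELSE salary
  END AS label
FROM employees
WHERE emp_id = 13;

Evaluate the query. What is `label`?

128506

emp_id = 13: tenure=10, salary=128518, dept=eng, office=CHI, level=6.
tenure >= 20 AND dept IN ('eng', 'ops') → false
tenure >= 15 → false
tenure >= 5 OR salary <= 103562 → true → 128506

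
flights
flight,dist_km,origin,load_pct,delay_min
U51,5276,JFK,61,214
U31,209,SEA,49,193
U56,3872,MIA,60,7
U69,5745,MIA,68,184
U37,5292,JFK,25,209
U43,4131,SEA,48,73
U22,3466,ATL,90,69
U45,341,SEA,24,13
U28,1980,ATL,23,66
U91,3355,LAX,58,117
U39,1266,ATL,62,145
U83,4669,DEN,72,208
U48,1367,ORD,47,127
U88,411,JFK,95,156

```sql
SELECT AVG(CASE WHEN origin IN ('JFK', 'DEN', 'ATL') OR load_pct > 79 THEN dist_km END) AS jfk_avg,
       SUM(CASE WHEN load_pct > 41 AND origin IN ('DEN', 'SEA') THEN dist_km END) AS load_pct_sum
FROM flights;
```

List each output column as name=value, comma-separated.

[jfk_avg: origin IN ('JFK', 'DEN', 'ATL') OR load_pct > 79]
flight=U51: ✓ → 5276
flight=U31: ✗
flight=U56: ✗
flight=U69: ✗
flight=U37: ✓ → 5292
flight=U43: ✗
flight=U22: ✓ → 3466
flight=U45: ✗
flight=U28: ✓ → 1980
flight=U91: ✗
flight=U39: ✓ → 1266
flight=U83: ✓ → 4669
flight=U48: ✗
flight=U88: ✓ → 411
jfk_avg = (5276 + 5292 + 3466 + 1980 + 1266 + 4669 + 411) / 7 = 3194.2857142857
—
[load_pct_sum: load_pct > 41 AND origin IN ('DEN', 'SEA')]
flight=U51: ✗
flight=U31: ✓ → 209
flight=U56: ✗
flight=U69: ✗
flight=U37: ✗
flight=U43: ✓ → 4131
flight=U22: ✗
flight=U45: ✗
flight=U28: ✗
flight=U91: ✗
flight=U39: ✗
flight=U83: ✓ → 4669
flight=U48: ✗
flight=U88: ✗
load_pct_sum = 209 + 4131 + 4669 = 9009

jfk_avg=3194.2857142857, load_pct_sum=9009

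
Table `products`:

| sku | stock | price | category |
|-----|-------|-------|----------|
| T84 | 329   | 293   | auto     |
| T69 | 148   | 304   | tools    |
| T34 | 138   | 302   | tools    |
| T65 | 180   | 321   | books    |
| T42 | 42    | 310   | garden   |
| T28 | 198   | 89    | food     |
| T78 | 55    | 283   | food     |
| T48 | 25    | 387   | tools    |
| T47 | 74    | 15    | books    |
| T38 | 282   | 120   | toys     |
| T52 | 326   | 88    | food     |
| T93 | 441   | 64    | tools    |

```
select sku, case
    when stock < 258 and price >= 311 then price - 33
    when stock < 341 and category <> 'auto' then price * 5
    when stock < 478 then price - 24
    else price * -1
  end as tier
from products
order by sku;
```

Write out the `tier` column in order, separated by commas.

445, 1510, 600, 1550, 75, 354, 440, 288, 1520, 1415, 269, 40

sku=T28: stock < 341 and category <> 'auto' → 445
sku=T34: stock < 341 and category <> 'auto' → 1510
sku=T38: stock < 341 and category <> 'auto' → 600
sku=T42: stock < 341 and category <> 'auto' → 1550
sku=T47: stock < 341 and category <> 'auto' → 75
sku=T48: stock < 258 and price >= 311 → 354
sku=T52: stock < 341 and category <> 'auto' → 440
sku=T65: stock < 258 and price >= 311 → 288
sku=T69: stock < 341 and category <> 'auto' → 1520
sku=T78: stock < 341 and category <> 'auto' → 1415
sku=T84: stock < 478 → 269
sku=T93: stock < 478 → 40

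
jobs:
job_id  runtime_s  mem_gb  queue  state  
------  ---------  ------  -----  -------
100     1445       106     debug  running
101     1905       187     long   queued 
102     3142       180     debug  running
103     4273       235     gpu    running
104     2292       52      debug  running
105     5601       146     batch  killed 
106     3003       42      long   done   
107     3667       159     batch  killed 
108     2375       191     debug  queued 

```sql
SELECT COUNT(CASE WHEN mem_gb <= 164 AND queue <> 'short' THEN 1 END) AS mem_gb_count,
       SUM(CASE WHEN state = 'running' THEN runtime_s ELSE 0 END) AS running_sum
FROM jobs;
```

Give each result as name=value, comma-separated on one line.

mem_gb_count=5, running_sum=11152

[mem_gb_count: mem_gb <= 164 AND queue <> 'short']
job_id=100: ✓ → 1
job_id=101: ✗
job_id=102: ✗
job_id=103: ✗
job_id=104: ✓ → 1
job_id=105: ✓ → 1
job_id=106: ✓ → 1
job_id=107: ✓ → 1
job_id=108: ✗
mem_gb_count = COUNT(1, 1, 1, 1, 1) = 5
—
[running_sum: state = 'running']
job_id=100: ✓ → 1445
job_id=101: ✗
job_id=102: ✓ → 3142
job_id=103: ✓ → 4273
job_id=104: ✓ → 2292
job_id=105: ✗
job_id=106: ✗
job_id=107: ✗
job_id=108: ✗
running_sum = 1445 + 3142 + 4273 + 2292 = 11152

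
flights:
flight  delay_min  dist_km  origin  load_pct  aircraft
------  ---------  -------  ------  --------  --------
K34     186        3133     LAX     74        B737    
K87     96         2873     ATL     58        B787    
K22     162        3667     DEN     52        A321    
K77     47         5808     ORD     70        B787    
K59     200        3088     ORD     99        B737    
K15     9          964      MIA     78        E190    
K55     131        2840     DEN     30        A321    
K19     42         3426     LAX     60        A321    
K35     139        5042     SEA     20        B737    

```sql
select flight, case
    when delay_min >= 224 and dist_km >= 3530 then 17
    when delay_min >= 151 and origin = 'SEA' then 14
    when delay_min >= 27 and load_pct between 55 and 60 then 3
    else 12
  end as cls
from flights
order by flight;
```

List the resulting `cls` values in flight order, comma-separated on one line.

12, 3, 12, 12, 12, 12, 12, 12, 3

flight=K15: ELSE → 12
flight=K19: delay_min >= 27 and load_pct between 55 and 60 → 3
flight=K22: ELSE → 12
flight=K34: ELSE → 12
flight=K35: ELSE → 12
flight=K55: ELSE → 12
flight=K59: ELSE → 12
flight=K77: ELSE → 12
flight=K87: delay_min >= 27 and load_pct between 55 and 60 → 3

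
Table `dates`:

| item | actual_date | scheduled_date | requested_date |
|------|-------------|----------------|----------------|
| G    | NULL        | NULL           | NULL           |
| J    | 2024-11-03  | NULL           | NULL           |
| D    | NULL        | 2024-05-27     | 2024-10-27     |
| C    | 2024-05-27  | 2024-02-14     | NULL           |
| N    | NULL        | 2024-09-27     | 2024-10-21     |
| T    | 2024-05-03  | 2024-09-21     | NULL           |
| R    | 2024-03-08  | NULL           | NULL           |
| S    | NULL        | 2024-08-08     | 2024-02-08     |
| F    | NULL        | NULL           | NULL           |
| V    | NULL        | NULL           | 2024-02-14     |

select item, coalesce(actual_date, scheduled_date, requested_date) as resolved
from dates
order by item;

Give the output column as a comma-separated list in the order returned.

2024-05-27, 2024-05-27, NULL, NULL, 2024-11-03, 2024-09-27, 2024-03-08, 2024-08-08, 2024-05-03, 2024-02-14

item=C: actual_date=2024-05-27 → 2024-05-27
item=D: actual_date=NULL, scheduled_date=2024-05-27 → 2024-05-27
item=F: actual_date=NULL, scheduled_date=NULL, requested_date=NULL (all NULL) → NULL
item=G: actual_date=NULL, scheduled_date=NULL, requested_date=NULL (all NULL) → NULL
item=J: actual_date=2024-11-03 → 2024-11-03
item=N: actual_date=NULL, scheduled_date=2024-09-27 → 2024-09-27
item=R: actual_date=2024-03-08 → 2024-03-08
item=S: actual_date=NULL, scheduled_date=2024-08-08 → 2024-08-08
item=T: actual_date=2024-05-03 → 2024-05-03
item=V: actual_date=NULL, scheduled_date=NULL, requested_date=2024-02-14 → 2024-02-14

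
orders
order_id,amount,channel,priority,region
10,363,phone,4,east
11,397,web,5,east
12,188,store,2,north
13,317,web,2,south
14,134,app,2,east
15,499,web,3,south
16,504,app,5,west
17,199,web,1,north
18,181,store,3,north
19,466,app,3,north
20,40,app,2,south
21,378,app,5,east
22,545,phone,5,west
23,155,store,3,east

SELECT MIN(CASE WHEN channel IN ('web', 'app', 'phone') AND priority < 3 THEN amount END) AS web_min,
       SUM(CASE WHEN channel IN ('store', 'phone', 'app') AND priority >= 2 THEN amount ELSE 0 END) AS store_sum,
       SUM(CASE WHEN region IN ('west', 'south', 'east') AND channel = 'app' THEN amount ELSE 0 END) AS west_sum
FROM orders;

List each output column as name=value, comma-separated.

[web_min: channel IN ('web', 'app', 'phone') AND priority < 3]
order_id=10: ✗
order_id=11: ✗
order_id=12: ✗
order_id=13: ✓ → 317
order_id=14: ✓ → 134
order_id=15: ✗
order_id=16: ✗
order_id=17: ✓ → 199
order_id=18: ✗
order_id=19: ✗
order_id=20: ✓ → 40
order_id=21: ✗
order_id=22: ✗
order_id=23: ✗
web_min = MIN(317, 134, 199, 40) = 40
—
[store_sum: channel IN ('store', 'phone', 'app') AND priority >= 2]
order_id=10: ✓ → 363
order_id=11: ✗
order_id=12: ✓ → 188
order_id=13: ✗
order_id=14: ✓ → 134
order_id=15: ✗
order_id=16: ✓ → 504
order_id=17: ✗
order_id=18: ✓ → 181
order_id=19: ✓ → 466
order_id=20: ✓ → 40
order_id=21: ✓ → 378
order_id=22: ✓ → 545
order_id=23: ✓ → 155
store_sum = 363 + 188 + 134 + 504 + 181 + 466 + 40 + 378 + 545 + 155 = 2954
—
[west_sum: region IN ('west', 'south', 'east') AND channel = 'app']
order_id=10: ✗
order_id=11: ✗
order_id=12: ✗
order_id=13: ✗
order_id=14: ✓ → 134
order_id=15: ✗
order_id=16: ✓ → 504
order_id=17: ✗
order_id=18: ✗
order_id=19: ✗
order_id=20: ✓ → 40
order_id=21: ✓ → 378
order_id=22: ✗
order_id=23: ✗
west_sum = 134 + 504 + 40 + 378 = 1056

web_min=40, store_sum=2954, west_sum=1056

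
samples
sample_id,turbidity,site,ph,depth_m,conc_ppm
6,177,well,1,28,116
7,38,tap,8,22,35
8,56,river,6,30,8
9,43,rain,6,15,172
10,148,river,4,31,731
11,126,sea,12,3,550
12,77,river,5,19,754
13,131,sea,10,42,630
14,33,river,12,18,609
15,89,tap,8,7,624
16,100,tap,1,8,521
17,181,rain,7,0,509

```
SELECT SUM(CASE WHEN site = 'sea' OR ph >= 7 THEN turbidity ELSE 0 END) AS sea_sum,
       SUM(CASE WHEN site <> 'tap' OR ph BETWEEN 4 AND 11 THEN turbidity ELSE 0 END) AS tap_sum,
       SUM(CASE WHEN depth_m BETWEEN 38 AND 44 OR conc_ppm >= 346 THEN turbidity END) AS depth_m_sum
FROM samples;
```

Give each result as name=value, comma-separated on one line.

[sea_sum: site = 'sea' OR ph >= 7]
sample_id=6: ✗
sample_id=7: ✓ → 38
sample_id=8: ✗
sample_id=9: ✗
sample_id=10: ✗
sample_id=11: ✓ → 126
sample_id=12: ✗
sample_id=13: ✓ → 131
sample_id=14: ✓ → 33
sample_id=15: ✓ → 89
sample_id=16: ✗
sample_id=17: ✓ → 181
sea_sum = 38 + 126 + 131 + 33 + 89 + 181 = 598
—
[tap_sum: site <> 'tap' OR ph BETWEEN 4 AND 11]
sample_id=6: ✓ → 177
sample_id=7: ✓ → 38
sample_id=8: ✓ → 56
sample_id=9: ✓ → 43
sample_id=10: ✓ → 148
sample_id=11: ✓ → 126
sample_id=12: ✓ → 77
sample_id=13: ✓ → 131
sample_id=14: ✓ → 33
sample_id=15: ✓ → 89
sample_id=16: ✗
sample_id=17: ✓ → 181
tap_sum = 177 + 38 + 56 + 43 + 148 + 126 + 77 + 131 + 33 + 89 + 181 = 1099
—
[depth_m_sum: depth_m BETWEEN 38 AND 44 OR conc_ppm >= 346]
sample_id=6: ✗
sample_id=7: ✗
sample_id=8: ✗
sample_id=9: ✗
sample_id=10: ✓ → 148
sample_id=11: ✓ → 126
sample_id=12: ✓ → 77
sample_id=13: ✓ → 131
sample_id=14: ✓ → 33
sample_id=15: ✓ → 89
sample_id=16: ✓ → 100
sample_id=17: ✓ → 181
depth_m_sum = 148 + 126 + 77 + 131 + 33 + 89 + 100 + 181 = 885

sea_sum=598, tap_sum=1099, depth_m_sum=885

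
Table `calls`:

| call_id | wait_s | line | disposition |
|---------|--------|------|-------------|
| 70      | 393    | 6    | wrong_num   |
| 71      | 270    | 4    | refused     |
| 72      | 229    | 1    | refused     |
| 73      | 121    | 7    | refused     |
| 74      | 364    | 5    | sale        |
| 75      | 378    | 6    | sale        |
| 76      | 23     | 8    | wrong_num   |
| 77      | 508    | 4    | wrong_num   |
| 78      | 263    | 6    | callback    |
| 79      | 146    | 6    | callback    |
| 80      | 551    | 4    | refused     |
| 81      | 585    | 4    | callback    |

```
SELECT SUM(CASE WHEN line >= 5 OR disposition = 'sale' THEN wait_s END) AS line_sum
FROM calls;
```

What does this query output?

call_id=70: ✓ → 393
call_id=71: ✗
call_id=72: ✗
call_id=73: ✓ → 121
call_id=74: ✓ → 364
call_id=75: ✓ → 378
call_id=76: ✓ → 23
call_id=77: ✗
call_id=78: ✓ → 263
call_id=79: ✓ → 146
call_id=80: ✗
call_id=81: ✗
line_sum = 393 + 121 + 364 + 378 + 23 + 263 + 146 = 1688

1688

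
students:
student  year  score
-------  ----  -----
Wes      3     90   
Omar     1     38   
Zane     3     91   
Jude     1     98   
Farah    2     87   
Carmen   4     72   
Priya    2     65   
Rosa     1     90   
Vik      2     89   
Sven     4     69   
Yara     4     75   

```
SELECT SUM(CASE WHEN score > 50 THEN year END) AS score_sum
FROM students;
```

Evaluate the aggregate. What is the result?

student=Wes: ✓ → 3
student=Omar: ✗
student=Zane: ✓ → 3
student=Jude: ✓ → 1
student=Farah: ✓ → 2
student=Carmen: ✓ → 4
student=Priya: ✓ → 2
student=Rosa: ✓ → 1
student=Vik: ✓ → 2
student=Sven: ✓ → 4
student=Yara: ✓ → 4
score_sum = 3 + 3 + 1 + 2 + 4 + 2 + 1 + 2 + 4 + 4 = 26

26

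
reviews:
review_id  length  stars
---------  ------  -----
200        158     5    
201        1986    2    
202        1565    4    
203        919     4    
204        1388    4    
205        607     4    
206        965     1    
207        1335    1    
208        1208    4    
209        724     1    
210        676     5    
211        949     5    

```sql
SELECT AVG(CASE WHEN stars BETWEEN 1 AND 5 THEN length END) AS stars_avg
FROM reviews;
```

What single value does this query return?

review_id=200: ✓ → 158
review_id=201: ✓ → 1986
review_id=202: ✓ → 1565
review_id=203: ✓ → 919
review_id=204: ✓ → 1388
review_id=205: ✓ → 607
review_id=206: ✓ → 965
review_id=207: ✓ → 1335
review_id=208: ✓ → 1208
review_id=209: ✓ → 724
review_id=210: ✓ → 676
review_id=211: ✓ → 949
stars_avg = (158 + 1986 + 1565 + 919 + 1388 + 607 + 965 + 1335 + 1208 + 724 + 676 + 949) / 12 = 1040

1040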